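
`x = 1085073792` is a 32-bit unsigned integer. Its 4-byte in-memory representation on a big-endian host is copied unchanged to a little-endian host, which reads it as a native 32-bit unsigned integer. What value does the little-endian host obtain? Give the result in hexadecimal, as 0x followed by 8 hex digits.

0x80E9AC40

1085073792 in 32-bit hexadecimal is 0x40ACE980.
Stored big-endian, the bytes at ascending addresses are 40 AC E9 80.
Read back as little-endian, the first byte is least significant, giving 0x80E9AC40.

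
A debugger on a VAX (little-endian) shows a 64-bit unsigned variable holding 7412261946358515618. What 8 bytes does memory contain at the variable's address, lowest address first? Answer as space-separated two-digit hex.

A2 47 D8 E6 F7 A4 DD 66

7412261946358515618 in hexadecimal, padded to 64 bits, is 0x66DDA4F7E6D847A2.
Split into bytes (most-significant first): 66 DD A4 F7 E6 D8 47 A2.
In little-endian order the low byte comes first in memory.
So at ascending addresses the bytes are A2 47 D8 E6 F7 A4 DD 66.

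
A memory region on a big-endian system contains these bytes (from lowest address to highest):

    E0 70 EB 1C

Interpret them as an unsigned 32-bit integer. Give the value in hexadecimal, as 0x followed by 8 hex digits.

0xE070EB1C

In big-endian order the high byte comes first in memory.
The bytes are already most-significant first: 0xE070EB1C.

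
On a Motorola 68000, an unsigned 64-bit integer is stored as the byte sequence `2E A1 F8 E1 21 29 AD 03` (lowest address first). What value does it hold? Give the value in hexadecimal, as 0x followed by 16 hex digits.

0x2EA1F8E12129AD03

Big-endian stores the most-significant byte at the lowest address.
The bytes are already most-significant first: 0x2EA1F8E12129AD03.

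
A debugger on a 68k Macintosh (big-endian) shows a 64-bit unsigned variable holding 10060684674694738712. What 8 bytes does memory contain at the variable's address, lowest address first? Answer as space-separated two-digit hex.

10060684674694738712 in hexadecimal, padded to 64 bits, is 0x8B9EBB6868657318.
Split into bytes (most-significant first): 8B 9E BB 68 68 65 73 18.
Big-endian: lowest address holds the most-significant byte.
So the memory order matches the most-significant-first order: 8B 9E BB 68 68 65 73 18.

8B 9E BB 68 68 65 73 18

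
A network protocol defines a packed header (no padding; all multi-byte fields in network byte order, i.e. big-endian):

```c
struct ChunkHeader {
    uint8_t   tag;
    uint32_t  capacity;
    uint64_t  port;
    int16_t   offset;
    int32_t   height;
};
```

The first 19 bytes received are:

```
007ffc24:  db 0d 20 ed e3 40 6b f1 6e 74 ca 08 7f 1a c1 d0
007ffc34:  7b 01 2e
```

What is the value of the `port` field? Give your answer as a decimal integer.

`port` follows `tag` (1 B), `capacity` (4 B), so it starts at offset 1 + 4 = 5 and occupies 8 bytes.
Bytes at offsets 5..12: 40 6B F1 6E 74 CA 08 7F.
Big-endian: lowest address holds the most-significant byte.
The bytes are already most-significant first: 0x406BF16E74CA087F.
0x406BF16E74CA087F = 4642069297643522175.

4642069297643522175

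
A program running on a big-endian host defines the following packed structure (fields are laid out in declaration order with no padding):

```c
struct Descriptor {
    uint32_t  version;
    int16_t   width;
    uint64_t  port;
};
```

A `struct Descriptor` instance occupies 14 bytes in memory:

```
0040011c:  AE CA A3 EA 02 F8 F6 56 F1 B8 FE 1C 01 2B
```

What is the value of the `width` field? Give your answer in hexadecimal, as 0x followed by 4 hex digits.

0x02F8

`width` follows `version` (4 bytes), so it starts at byte offset 4 and occupies 2 bytes.
Bytes at offsets 4..5: 02 F8.
In big-endian order the high byte comes first in memory.
The bytes are already most-significant first: 0x02F8.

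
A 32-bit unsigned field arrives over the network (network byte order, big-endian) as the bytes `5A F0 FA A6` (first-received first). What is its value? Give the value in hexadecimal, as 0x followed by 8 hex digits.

0x5AF0FAA6

In big-endian order the high byte comes first in memory.
The bytes are already most-significant first: 0x5AF0FAA6.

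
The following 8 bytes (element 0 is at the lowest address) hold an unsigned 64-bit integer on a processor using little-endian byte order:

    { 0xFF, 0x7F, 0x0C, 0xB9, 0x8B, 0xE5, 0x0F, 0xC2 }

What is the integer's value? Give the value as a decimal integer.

In little-endian order the low byte comes first in memory.
Reassemble most-significant byte first: C2 0F E5 8B B9 0C 7F FF → 0xC20FE58BB90C7FFF.
0xC20FE58BB90C7FFF = 13983647756276498431.

13983647756276498431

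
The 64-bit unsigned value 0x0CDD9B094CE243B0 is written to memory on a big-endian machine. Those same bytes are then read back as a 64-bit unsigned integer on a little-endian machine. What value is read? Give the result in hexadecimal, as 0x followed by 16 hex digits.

0xB043E24C099BDD0C

Stored big-endian, the bytes at ascending addresses are 0C DD 9B 09 4C E2 43 B0.
Read back as little-endian, the first byte is least significant, giving 0xB043E24C099BDD0C.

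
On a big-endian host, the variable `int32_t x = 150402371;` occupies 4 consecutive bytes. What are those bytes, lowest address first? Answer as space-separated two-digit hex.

150402371 in hexadecimal, padded to 32 bits, is 0x08F6F543.
Split into bytes (most-significant first): 08 F6 F5 43.
In big-endian order the high byte comes first in memory.
So the memory order matches the most-significant-first order: 08 F6 F5 43.

08 F6 F5 43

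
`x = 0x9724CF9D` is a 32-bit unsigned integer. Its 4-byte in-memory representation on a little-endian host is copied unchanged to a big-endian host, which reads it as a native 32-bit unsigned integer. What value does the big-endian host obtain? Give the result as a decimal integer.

Stored little-endian, the bytes at ascending addresses are 9D CF 24 97.
Read back as big-endian, the last byte is least significant, giving 0x9DCF2497.
0x9DCF2497 = 2647598231.

2647598231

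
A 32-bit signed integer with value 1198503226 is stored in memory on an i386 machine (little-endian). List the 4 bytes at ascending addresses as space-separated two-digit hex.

3A B5 6F 47

1198503226 in hexadecimal, padded to 32 bits, is 0x476FB53A.
Split into bytes (most-significant first): 47 6F B5 3A.
Little-endian: lowest address holds the least-significant byte.
So at ascending addresses the bytes are 3A B5 6F 47.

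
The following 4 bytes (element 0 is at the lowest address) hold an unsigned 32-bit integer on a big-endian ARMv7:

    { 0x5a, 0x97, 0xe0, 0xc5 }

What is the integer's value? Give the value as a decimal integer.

1519902917

Big-endian: lowest address holds the most-significant byte.
The bytes are already most-significant first: 0x5A97E0C5.
0x5A97E0C5 = 1519902917.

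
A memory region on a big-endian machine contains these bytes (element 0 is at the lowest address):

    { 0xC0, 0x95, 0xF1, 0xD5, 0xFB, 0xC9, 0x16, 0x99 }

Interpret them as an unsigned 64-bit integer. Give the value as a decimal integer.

13877263728166639257

In big-endian order the high byte comes first in memory.
The bytes are already most-significant first: 0xC095F1D5FBC91699.
0xC095F1D5FBC91699 = 13877263728166639257.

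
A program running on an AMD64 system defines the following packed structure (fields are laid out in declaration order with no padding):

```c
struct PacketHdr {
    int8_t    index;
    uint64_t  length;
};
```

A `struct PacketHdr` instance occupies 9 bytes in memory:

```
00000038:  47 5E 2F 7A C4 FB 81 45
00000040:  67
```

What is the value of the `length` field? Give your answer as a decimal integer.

`length` follows `index` (1 byte), so it starts at byte offset 1 and occupies 8 bytes.
Bytes at offsets 1..8: 5E 2F 7A C4 FB 81 45 67.
Little-endian: lowest address holds the least-significant byte.
Reassemble most-significant byte first: 67 45 81 FB C4 7A 2F 5E → 0x674581FBC47A2F5E.
0x674581FBC47A2F5E = 7441496877632728926.

7441496877632728926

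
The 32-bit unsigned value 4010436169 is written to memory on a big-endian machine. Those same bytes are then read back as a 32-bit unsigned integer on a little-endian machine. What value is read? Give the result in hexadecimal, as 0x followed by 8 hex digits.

4010436169 in 32-bit hexadecimal is 0xEF0A6649.
Stored big-endian, the bytes at ascending addresses are EF 0A 66 49.
Read back as little-endian, the first byte is least significant, giving 0x49660AEF.

0x49660AEF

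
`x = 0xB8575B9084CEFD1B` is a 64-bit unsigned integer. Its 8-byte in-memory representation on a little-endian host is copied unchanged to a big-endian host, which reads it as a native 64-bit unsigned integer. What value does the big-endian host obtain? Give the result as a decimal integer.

2016995276884760504

Stored little-endian, the bytes at ascending addresses are 1B FD CE 84 90 5B 57 B8.
Read back as big-endian, the last byte is least significant, giving 0x1BFDCE84905B57B8.
0x1BFDCE84905B57B8 = 2016995276884760504.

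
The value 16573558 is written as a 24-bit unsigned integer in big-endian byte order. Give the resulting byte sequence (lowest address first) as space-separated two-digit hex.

16573558 in hexadecimal, padded to 24 bits, is 0xFCE476.
Split into bytes (most-significant first): FC E4 76.
In big-endian order the high byte comes first in memory.
So the memory order matches the most-significant-first order: FC E4 76.

FC E4 76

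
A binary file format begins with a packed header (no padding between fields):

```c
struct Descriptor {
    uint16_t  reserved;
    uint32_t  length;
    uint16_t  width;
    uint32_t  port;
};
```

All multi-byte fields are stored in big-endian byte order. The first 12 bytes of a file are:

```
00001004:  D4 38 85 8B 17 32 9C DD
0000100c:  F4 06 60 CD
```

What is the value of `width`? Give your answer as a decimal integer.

`width` follows `reserved` (2 B), `length` (4 B), so it starts at offset 2 + 4 = 6 and occupies 2 bytes.
Bytes at offsets 6..7: 9C DD.
Big-endian: lowest address holds the most-significant byte.
The bytes are already most-significant first: 0x9CDD.
0x9CDD = 40157.

40157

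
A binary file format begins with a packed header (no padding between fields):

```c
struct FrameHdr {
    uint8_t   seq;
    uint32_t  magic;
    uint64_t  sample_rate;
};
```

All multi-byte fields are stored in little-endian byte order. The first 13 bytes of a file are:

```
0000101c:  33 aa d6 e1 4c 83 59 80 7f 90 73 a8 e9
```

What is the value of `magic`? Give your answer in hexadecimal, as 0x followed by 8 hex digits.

`magic` follows `seq` (1 byte), so it starts at byte offset 1 and occupies 4 bytes.
Bytes at offsets 1..4: AA D6 E1 4C.
Little-endian stores the least-significant byte at the lowest address.
Reassemble most-significant byte first: 4C E1 D6 AA → 0x4CE1D6AA.

0x4CE1D6AA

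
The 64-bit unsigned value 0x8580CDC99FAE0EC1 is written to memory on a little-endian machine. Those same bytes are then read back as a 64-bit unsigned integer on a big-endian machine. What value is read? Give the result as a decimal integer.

13911248300302762117

Stored little-endian, the bytes at ascending addresses are C1 0E AE 9F C9 CD 80 85.
Read back as big-endian, the last byte is least significant, giving 0xC10EAE9FC9CD8085.
0xC10EAE9FC9CD8085 = 13911248300302762117.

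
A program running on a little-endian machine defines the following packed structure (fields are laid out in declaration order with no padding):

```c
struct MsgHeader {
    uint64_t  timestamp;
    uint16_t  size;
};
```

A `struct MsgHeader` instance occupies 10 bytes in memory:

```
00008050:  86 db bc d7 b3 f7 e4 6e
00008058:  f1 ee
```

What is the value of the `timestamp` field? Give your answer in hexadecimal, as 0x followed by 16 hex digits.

`timestamp` is the first field, at byte offset 0, occupying 8 bytes.
Bytes at offsets 0..7: 86 DB BC D7 B3 F7 E4 6E.
In little-endian order the low byte comes first in memory.
Reassemble most-significant byte first: 6E E4 F7 B3 D7 BC DB 86 → 0x6EE4F7B3D7BCDB86.

0x6EE4F7B3D7BCDB86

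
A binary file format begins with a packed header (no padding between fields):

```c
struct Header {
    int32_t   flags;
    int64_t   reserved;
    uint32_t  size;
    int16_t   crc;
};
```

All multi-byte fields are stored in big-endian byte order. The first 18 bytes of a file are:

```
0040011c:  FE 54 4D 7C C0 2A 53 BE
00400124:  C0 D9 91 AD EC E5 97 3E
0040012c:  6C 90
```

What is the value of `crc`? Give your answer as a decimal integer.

27792

`crc` follows `flags` (4 B), `reserved` (8 B), `size` (4 B), so it starts at offset 4 + 8 + 4 = 16 and occupies 2 bytes.
Bytes at offsets 16..17: 6C 90.
Big-endian: lowest address holds the most-significant byte.
The bytes are already most-significant first: 0x6C90.
0x6C90 = 27792.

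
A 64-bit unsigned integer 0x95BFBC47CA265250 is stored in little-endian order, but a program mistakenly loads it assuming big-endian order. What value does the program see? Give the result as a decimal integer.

Stored little-endian, the bytes at ascending addresses are 50 52 26 CA 47 BC BF 95.
Read back as big-endian, the last byte is least significant, giving 0x505226CA47BCBF95.
0x505226CA47BCBF95 = 5787731121353310101.

5787731121353310101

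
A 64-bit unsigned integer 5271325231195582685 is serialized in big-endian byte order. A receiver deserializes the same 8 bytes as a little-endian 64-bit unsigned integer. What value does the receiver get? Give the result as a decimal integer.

15956525593307260745

5271325231195582685 in 64-bit hexadecimal is 0x4927825E7CF770DD.
Stored big-endian, the bytes at ascending addresses are 49 27 82 5E 7C F7 70 DD.
Read back as little-endian, the first byte is least significant, giving 0xDD70F77C5E822749.
0xDD70F77C5E822749 = 15956525593307260745.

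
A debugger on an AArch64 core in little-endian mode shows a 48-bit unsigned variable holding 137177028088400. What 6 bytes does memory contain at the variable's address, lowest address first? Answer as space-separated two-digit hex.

137177028088400 in hexadecimal, padded to 48 bits, is 0x7CC30407D250.
Split into bytes (most-significant first): 7C C3 04 07 D2 50.
Little-endian stores the least-significant byte at the lowest address.
So at ascending addresses the bytes are 50 D2 07 04 C3 7C.

50 D2 07 04 C3 7C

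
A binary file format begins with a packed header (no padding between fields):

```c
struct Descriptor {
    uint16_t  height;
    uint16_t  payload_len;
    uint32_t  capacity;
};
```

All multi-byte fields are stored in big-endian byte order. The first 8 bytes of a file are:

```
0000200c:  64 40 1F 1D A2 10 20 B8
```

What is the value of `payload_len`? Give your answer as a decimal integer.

`payload_len` follows `height` (2 bytes), so it starts at byte offset 2 and occupies 2 bytes.
Bytes at offsets 2..3: 1F 1D.
Big-endian: lowest address holds the most-significant byte.
The bytes are already most-significant first: 0x1F1D.
0x1F1D = 7965.

7965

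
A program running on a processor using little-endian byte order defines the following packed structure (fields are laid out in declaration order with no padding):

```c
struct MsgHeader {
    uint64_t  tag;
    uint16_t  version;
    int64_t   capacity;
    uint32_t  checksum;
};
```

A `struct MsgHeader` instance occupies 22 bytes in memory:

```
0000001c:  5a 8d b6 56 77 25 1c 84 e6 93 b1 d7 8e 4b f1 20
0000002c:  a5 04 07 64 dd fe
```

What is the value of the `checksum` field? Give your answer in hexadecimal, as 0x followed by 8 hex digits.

0xFEDD6407

`checksum` follows `tag` (8 B), `version` (2 B), `capacity` (8 B), so it starts at offset 8 + 2 + 8 = 18 and occupies 4 bytes.
Bytes at offsets 18..21: 07 64 DD FE.
In little-endian order the low byte comes first in memory.
Reassemble most-significant byte first: FE DD 64 07 → 0xFEDD6407.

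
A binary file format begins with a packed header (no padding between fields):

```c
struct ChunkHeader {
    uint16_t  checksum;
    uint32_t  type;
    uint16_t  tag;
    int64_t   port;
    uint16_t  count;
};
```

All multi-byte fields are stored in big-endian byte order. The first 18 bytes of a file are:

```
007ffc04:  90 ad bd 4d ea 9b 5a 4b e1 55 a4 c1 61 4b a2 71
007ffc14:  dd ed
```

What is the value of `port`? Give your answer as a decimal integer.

-2209678891687370127

`port` follows `checksum` (2 B), `type` (4 B), `tag` (2 B), so it starts at offset 2 + 4 + 2 = 8 and occupies 8 bytes.
Bytes at offsets 8..15: E1 55 A4 C1 61 4B A2 71.
In big-endian order the high byte comes first in memory.
The bytes are already most-significant first: 0xE155A4C1614BA271.
Top bit is set, so as a signed 64-bit value this is 0xE155A4C1614BA271 − 2^64 = -2209678891687370127.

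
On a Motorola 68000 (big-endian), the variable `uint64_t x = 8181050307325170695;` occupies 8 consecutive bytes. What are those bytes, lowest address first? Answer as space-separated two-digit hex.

71 88 ED E8 D1 B7 94 07

8181050307325170695 in hexadecimal, padded to 64 bits, is 0x7188EDE8D1B79407.
Split into bytes (most-significant first): 71 88 ED E8 D1 B7 94 07.
In big-endian order the high byte comes first in memory.
So the memory order matches the most-significant-first order: 71 88 ED E8 D1 B7 94 07.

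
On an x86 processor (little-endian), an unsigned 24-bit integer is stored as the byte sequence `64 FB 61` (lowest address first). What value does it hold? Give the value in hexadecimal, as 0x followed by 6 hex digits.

Little-endian: lowest address holds the least-significant byte.
Reassemble most-significant byte first: 61 FB 64 → 0x61FB64.

0x61FB64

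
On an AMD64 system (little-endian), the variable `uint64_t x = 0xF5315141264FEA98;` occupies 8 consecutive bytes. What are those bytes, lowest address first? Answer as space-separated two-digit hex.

Split into bytes (most-significant first): F5 31 51 41 26 4F EA 98.
Little-endian: lowest address holds the least-significant byte.
So at ascending addresses the bytes are 98 EA 4F 26 41 51 31 F5.

98 EA 4F 26 41 51 31 F5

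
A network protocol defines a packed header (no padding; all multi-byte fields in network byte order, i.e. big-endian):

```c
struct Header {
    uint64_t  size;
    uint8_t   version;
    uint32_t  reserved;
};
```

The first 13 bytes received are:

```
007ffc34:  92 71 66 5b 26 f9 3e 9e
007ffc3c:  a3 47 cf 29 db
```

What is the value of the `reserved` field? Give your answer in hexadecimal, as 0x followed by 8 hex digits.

`reserved` follows `size` (8 B), `version` (1 B), so it starts at offset 8 + 1 = 9 and occupies 4 bytes.
Bytes at offsets 9..12: 47 CF 29 DB.
Big-endian: lowest address holds the most-significant byte.
The bytes are already most-significant first: 0x47CF29DB.

0x47CF29DB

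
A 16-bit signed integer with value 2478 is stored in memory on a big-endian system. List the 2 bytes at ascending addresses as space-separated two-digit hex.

09 AE

2478 in hexadecimal, padded to 16 bits, is 0x09AE.
Split into bytes (most-significant first): 09 AE.
In big-endian order the high byte comes first in memory.
So the memory order matches the most-significant-first order: 09 AE.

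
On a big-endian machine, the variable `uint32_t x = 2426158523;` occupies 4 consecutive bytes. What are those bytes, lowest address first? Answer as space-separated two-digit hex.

90 9C 3D BB

2426158523 in hexadecimal, padded to 32 bits, is 0x909C3DBB.
Split into bytes (most-significant first): 90 9C 3D BB.
Big-endian: lowest address holds the most-significant byte.
So the memory order matches the most-significant-first order: 90 9C 3D BB.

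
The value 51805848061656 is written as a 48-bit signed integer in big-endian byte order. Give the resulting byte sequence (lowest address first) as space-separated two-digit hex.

51805848061656 in hexadecimal, padded to 48 bits, is 0x2F1DFD2BC6D8.
Split into bytes (most-significant first): 2F 1D FD 2B C6 D8.
In big-endian order the high byte comes first in memory.
So the memory order matches the most-significant-first order: 2F 1D FD 2B C6 D8.

2F 1D FD 2B C6 D8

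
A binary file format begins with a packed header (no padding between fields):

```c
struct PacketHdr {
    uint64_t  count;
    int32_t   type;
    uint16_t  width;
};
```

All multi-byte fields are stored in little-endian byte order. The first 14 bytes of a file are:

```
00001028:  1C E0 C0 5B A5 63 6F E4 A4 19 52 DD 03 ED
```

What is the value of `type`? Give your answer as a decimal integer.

`type` follows `count` (8 bytes), so it starts at byte offset 8 and occupies 4 bytes.
Bytes at offsets 8..11: A4 19 52 DD.
In little-endian order the low byte comes first in memory.
Reassemble most-significant byte first: DD 52 19 A4 → 0xDD5219A4.
Top bit is set, so as a signed 32-bit value this is 0xDD5219A4 − 2^32 = -581822044.

-581822044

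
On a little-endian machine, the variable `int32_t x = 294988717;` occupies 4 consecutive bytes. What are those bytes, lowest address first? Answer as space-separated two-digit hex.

AD 2B 95 11

294988717 in hexadecimal, padded to 32 bits, is 0x11952BAD.
Split into bytes (most-significant first): 11 95 2B AD.
Little-endian stores the least-significant byte at the lowest address.
So at ascending addresses the bytes are AD 2B 95 11.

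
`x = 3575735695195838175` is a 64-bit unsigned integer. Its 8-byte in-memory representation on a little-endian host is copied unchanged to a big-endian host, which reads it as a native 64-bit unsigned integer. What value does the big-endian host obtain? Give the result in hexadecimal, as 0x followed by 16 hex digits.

0xDF16D572AB909F31

3575735695195838175 in 64-bit hexadecimal is 0x319F90AB72D516DF.
Stored little-endian, the bytes at ascending addresses are DF 16 D5 72 AB 90 9F 31.
Read back as big-endian, the last byte is least significant, giving 0xDF16D572AB909F31.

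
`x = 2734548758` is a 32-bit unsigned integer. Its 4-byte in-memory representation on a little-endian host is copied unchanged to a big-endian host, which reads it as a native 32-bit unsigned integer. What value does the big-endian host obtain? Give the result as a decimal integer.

384302498

2734548758 in 32-bit hexadecimal is 0xA2FDE716.
Stored little-endian, the bytes at ascending addresses are 16 E7 FD A2.
Read back as big-endian, the last byte is least significant, giving 0x16E7FDA2.
0x16E7FDA2 = 384302498.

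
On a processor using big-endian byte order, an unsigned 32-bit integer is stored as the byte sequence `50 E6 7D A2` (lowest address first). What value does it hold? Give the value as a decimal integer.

1357282722

In big-endian order the high byte comes first in memory.
The bytes are already most-significant first: 0x50E67DA2.
0x50E67DA2 = 1357282722.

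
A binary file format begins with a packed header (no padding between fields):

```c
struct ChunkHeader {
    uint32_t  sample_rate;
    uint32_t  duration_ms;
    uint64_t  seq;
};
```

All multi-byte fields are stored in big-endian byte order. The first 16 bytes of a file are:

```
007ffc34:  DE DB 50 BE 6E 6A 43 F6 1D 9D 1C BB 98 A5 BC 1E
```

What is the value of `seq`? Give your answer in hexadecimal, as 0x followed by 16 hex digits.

0x1D9D1CBB98A5BC1E

`seq` follows `sample_rate` (4 B), `duration_ms` (4 B), so it starts at offset 4 + 4 = 8 and occupies 8 bytes.
Bytes at offsets 8..15: 1D 9D 1C BB 98 A5 BC 1E.
Big-endian stores the most-significant byte at the lowest address.
The bytes are already most-significant first: 0x1D9D1CBB98A5BC1E.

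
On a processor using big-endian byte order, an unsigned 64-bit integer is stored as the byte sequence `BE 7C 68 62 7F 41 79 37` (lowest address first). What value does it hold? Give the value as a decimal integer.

13725960536569510199

Big-endian stores the most-significant byte at the lowest address.
The bytes are already most-significant first: 0xBE7C68627F417937.
0xBE7C68627F417937 = 13725960536569510199.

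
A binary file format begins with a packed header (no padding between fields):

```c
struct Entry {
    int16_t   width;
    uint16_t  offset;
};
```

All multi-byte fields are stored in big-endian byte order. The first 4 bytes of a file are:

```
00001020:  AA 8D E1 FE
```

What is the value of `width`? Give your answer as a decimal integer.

`width` is the first field, at byte offset 0, occupying 2 bytes.
Bytes at offsets 0..1: AA 8D.
In big-endian order the high byte comes first in memory.
The bytes are already most-significant first: 0xAA8D.
Top bit is set, so as a signed 16-bit value this is 0xAA8D − 2^16 = -21875.

-21875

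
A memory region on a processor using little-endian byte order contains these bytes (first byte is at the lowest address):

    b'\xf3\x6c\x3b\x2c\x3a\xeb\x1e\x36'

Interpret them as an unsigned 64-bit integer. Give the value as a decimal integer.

In little-endian order the low byte comes first in memory.
Reassemble most-significant byte first: 36 1E EB 3A 2C 3B 6C F3 → 0x361EEB3A2C3B6CF3.
0x361EEB3A2C3B6CF3 = 3899812962432150771.

3899812962432150771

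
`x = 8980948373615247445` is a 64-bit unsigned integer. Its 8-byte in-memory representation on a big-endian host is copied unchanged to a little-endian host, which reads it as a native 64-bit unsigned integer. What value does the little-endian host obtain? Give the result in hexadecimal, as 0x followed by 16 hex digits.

0x55807573F6BCA27C

8980948373615247445 in 64-bit hexadecimal is 0x7CA2BCF673758055.
Stored big-endian, the bytes at ascending addresses are 7C A2 BC F6 73 75 80 55.
Read back as little-endian, the first byte is least significant, giving 0x55807573F6BCA27C.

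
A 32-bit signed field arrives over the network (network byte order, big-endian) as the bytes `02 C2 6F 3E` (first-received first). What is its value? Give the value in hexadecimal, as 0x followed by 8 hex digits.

In big-endian order the high byte comes first in memory.
The bytes are already most-significant first: 0x02C26F3E.

0x02C26F3E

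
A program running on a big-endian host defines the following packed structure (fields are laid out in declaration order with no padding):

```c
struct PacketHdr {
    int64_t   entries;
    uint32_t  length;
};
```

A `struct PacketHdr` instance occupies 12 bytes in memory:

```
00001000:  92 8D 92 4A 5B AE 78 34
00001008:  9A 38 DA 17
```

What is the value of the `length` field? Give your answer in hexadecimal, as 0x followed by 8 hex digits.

`length` follows `entries` (8 bytes), so it starts at byte offset 8 and occupies 4 bytes.
Bytes at offsets 8..11: 9A 38 DA 17.
Big-endian: lowest address holds the most-significant byte.
The bytes are already most-significant first: 0x9A38DA17.

0x9A38DA17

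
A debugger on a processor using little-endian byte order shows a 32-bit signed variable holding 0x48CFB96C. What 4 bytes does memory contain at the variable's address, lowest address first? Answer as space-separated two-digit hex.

6C B9 CF 48

Split into bytes (most-significant first): 48 CF B9 6C.
Little-endian: lowest address holds the least-significant byte.
So at ascending addresses the bytes are 6C B9 CF 48.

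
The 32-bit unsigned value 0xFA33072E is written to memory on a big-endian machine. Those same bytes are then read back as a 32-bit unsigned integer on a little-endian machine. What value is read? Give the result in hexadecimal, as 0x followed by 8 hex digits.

0x2E0733FA

Stored big-endian, the bytes at ascending addresses are FA 33 07 2E.
Read back as little-endian, the first byte is least significant, giving 0x2E0733FA.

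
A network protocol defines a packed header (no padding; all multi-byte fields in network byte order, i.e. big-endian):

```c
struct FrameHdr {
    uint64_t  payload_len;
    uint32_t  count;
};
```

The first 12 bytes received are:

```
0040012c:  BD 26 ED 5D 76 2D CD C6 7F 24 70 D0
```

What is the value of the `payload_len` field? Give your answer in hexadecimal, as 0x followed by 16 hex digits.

`payload_len` is the first field, at byte offset 0, occupying 8 bytes.
Bytes at offsets 0..7: BD 26 ED 5D 76 2D CD C6.
In big-endian order the high byte comes first in memory.
The bytes are already most-significant first: 0xBD26ED5D762DCDC6.

0xBD26ED5D762DCDC6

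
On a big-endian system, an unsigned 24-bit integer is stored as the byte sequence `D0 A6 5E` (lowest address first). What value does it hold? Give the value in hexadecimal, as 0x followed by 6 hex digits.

Big-endian: lowest address holds the most-significant byte.
The bytes are already most-significant first: 0xD0A65E.

0xD0A65E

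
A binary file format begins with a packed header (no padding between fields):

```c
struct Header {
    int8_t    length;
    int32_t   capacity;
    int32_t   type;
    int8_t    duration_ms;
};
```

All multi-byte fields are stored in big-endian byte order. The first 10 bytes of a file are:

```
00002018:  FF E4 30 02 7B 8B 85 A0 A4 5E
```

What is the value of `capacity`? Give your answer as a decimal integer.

-466615685

`capacity` follows `length` (1 byte), so it starts at byte offset 1 and occupies 4 bytes.
Bytes at offsets 1..4: E4 30 02 7B.
Big-endian stores the most-significant byte at the lowest address.
The bytes are already most-significant first: 0xE430027B.
Top bit is set, so as a signed 32-bit value this is 0xE430027B − 2^32 = -466615685.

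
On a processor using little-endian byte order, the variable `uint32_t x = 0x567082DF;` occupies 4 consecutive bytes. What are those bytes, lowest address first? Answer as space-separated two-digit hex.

Split into bytes (most-significant first): 56 70 82 DF.
In little-endian order the low byte comes first in memory.
So at ascending addresses the bytes are DF 82 70 56.

DF 82 70 56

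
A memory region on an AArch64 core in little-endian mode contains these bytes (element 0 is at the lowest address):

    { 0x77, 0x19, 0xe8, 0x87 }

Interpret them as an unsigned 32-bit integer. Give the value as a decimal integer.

In little-endian order the low byte comes first in memory.
Reassemble most-significant byte first: 87 E8 19 77 → 0x87E81977.
0x87E81977 = 2280135031.

2280135031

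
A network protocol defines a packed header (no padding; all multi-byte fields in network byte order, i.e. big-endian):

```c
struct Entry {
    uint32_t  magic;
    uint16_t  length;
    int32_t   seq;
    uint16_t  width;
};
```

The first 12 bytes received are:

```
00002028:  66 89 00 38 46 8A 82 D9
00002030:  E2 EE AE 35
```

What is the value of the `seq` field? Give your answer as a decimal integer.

-2099649810

`seq` follows `magic` (4 B), `length` (2 B), so it starts at offset 4 + 2 = 6 and occupies 4 bytes.
Bytes at offsets 6..9: 82 D9 E2 EE.
Big-endian stores the most-significant byte at the lowest address.
The bytes are already most-significant first: 0x82D9E2EE.
Top bit is set, so as a signed 32-bit value this is 0x82D9E2EE − 2^32 = -2099649810.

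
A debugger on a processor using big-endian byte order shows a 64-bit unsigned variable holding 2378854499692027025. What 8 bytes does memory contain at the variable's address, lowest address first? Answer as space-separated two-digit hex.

21 03 63 90 52 7B 9C 91

2378854499692027025 in hexadecimal, padded to 64 bits, is 0x21036390527B9C91.
Split into bytes (most-significant first): 21 03 63 90 52 7B 9C 91.
Big-endian stores the most-significant byte at the lowest address.
So the memory order matches the most-significant-first order: 21 03 63 90 52 7B 9C 91.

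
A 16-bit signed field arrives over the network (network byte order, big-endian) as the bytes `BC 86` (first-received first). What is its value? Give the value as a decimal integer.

Big-endian: lowest address holds the most-significant byte.
The bytes are already most-significant first: 0xBC86.
Top bit is set, so as a signed 16-bit value this is 0xBC86 − 2^16 = -17274.

-17274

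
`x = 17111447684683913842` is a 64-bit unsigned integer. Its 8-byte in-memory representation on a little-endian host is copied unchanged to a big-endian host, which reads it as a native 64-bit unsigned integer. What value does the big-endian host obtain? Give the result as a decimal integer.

8276001233208309997

17111447684683913842 in 64-bit hexadecimal is 0xED7813024643DA72.
Stored little-endian, the bytes at ascending addresses are 72 DA 43 46 02 13 78 ED.
Read back as big-endian, the last byte is least significant, giving 0x72DA4346021378ED.
0x72DA4346021378ED = 8276001233208309997.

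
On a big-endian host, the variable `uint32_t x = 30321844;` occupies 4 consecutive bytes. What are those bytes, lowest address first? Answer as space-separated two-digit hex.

01 CE AC B4

30321844 in hexadecimal, padded to 32 bits, is 0x01CEACB4.
Split into bytes (most-significant first): 01 CE AC B4.
In big-endian order the high byte comes first in memory.
So the memory order matches the most-significant-first order: 01 CE AC B4.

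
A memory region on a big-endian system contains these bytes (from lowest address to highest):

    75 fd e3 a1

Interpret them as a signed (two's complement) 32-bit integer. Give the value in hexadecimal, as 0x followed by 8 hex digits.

In big-endian order the high byte comes first in memory.
The bytes are already most-significant first: 0x75FDE3A1.

0x75FDE3A1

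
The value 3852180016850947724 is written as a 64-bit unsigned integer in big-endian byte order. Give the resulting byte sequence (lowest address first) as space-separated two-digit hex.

3852180016850947724 in hexadecimal, padded to 64 bits, is 0x3575B150CB424E8C.
Split into bytes (most-significant first): 35 75 B1 50 CB 42 4E 8C.
In big-endian order the high byte comes first in memory.
So the memory order matches the most-significant-first order: 35 75 B1 50 CB 42 4E 8C.

35 75 B1 50 CB 42 4E 8C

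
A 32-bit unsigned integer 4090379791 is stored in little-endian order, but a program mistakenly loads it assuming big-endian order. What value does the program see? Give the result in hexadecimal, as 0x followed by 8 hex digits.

4090379791 in 32-bit hexadecimal is 0xF3CE3E0F.
Stored little-endian, the bytes at ascending addresses are 0F 3E CE F3.
Read back as big-endian, the last byte is least significant, giving 0x0F3ECEF3.

0x0F3ECEF3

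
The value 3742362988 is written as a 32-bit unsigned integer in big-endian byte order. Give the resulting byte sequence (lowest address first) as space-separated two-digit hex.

3742362988 in hexadecimal, padded to 32 bits, is 0xDF0FED6C.
Split into bytes (most-significant first): DF 0F ED 6C.
Big-endian stores the most-significant byte at the lowest address.
So the memory order matches the most-significant-first order: DF 0F ED 6C.

DF 0F ED 6C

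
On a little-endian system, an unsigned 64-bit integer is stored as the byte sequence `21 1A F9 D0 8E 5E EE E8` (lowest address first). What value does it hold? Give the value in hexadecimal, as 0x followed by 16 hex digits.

0xE8EE5E8ED0F91A21

Little-endian: lowest address holds the least-significant byte.
Reassemble most-significant byte first: E8 EE 5E 8E D0 F9 1A 21 → 0xE8EE5E8ED0F91A21.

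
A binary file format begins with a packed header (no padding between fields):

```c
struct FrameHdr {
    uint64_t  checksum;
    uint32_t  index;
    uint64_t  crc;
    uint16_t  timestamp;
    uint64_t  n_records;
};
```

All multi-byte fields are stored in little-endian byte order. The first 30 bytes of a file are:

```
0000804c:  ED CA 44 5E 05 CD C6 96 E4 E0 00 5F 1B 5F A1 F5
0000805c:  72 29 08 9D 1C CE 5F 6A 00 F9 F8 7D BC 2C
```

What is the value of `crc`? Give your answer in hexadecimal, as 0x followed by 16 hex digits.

0x9D082972F5A15F1B

`crc` follows `checksum` (8 B), `index` (4 B), so it starts at offset 8 + 4 = 12 and occupies 8 bytes.
Bytes at offsets 12..19: 1B 5F A1 F5 72 29 08 9D.
In little-endian order the low byte comes first in memory.
Reassemble most-significant byte first: 9D 08 29 72 F5 A1 5F 1B → 0x9D082972F5A15F1B.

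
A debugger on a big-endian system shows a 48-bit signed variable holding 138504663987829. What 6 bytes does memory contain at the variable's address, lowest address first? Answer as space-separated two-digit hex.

7D F8 21 4B F6 75

138504663987829 in hexadecimal, padded to 48 bits, is 0x7DF8214BF675.
Split into bytes (most-significant first): 7D F8 21 4B F6 75.
Big-endian: lowest address holds the most-significant byte.
So the memory order matches the most-significant-first order: 7D F8 21 4B F6 75.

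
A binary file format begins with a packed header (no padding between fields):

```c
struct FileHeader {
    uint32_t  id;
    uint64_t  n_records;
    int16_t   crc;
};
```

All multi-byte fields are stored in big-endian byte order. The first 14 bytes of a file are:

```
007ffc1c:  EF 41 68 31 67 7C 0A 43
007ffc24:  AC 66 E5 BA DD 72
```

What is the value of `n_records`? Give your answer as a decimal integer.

`n_records` follows `id` (4 bytes), so it starts at byte offset 4 and occupies 8 bytes.
Bytes at offsets 4..11: 67 7C 0A 43 AC 66 E5 BA.
In big-endian order the high byte comes first in memory.
The bytes are already most-significant first: 0x677C0A43AC66E5BA.
0x677C0A43AC66E5BA = 7456846368790209978.

7456846368790209978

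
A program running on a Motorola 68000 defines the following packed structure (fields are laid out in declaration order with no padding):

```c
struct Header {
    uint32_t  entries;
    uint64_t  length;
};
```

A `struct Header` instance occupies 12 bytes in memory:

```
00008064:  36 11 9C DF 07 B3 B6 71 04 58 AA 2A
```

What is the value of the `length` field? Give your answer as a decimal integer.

554987775617182250

`length` follows `entries` (4 bytes), so it starts at byte offset 4 and occupies 8 bytes.
Bytes at offsets 4..11: 07 B3 B6 71 04 58 AA 2A.
In big-endian order the high byte comes first in memory.
The bytes are already most-significant first: 0x07B3B6710458AA2A.
0x07B3B6710458AA2A = 554987775617182250.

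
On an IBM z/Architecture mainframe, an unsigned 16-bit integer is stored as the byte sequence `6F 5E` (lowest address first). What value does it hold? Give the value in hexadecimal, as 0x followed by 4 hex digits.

0x6F5E

Big-endian: lowest address holds the most-significant byte.
The bytes are already most-significant first: 0x6F5E.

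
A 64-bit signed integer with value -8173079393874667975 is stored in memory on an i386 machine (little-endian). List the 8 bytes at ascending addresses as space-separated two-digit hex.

Two's complement of -8173079393874667975 in 64 bits: 8173079393874667975 = 0x716C9C67E8F6E9C7; invert → 0x8E93639817091638; add 1 → 0x8E93639817091639.
Split into bytes (most-significant first): 8E 93 63 98 17 09 16 39.
In little-endian order the low byte comes first in memory.
So at ascending addresses the bytes are 39 16 09 17 98 63 93 8E.

39 16 09 17 98 63 93 8E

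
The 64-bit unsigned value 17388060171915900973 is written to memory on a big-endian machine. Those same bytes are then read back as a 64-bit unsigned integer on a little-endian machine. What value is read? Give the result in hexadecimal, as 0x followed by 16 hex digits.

0x2D382AB899CC4EF1

17388060171915900973 in 64-bit hexadecimal is 0xF14ECC99B82A382D.
Stored big-endian, the bytes at ascending addresses are F1 4E CC 99 B8 2A 38 2D.
Read back as little-endian, the first byte is least significant, giving 0x2D382AB899CC4EF1.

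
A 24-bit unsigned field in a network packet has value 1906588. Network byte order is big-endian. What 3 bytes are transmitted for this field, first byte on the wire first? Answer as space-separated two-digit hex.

1D 17 9C

1906588 in hexadecimal, padded to 24 bits, is 0x1D179C.
Split into bytes (most-significant first): 1D 17 9C.
Big-endian: lowest address holds the most-significant byte.
So the memory order matches the most-significant-first order: 1D 17 9C.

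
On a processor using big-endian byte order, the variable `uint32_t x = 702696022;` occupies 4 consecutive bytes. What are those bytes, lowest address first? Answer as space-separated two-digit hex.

29 E2 4A 56

702696022 in hexadecimal, padded to 32 bits, is 0x29E24A56.
Split into bytes (most-significant first): 29 E2 4A 56.
In big-endian order the high byte comes first in memory.
So the memory order matches the most-significant-first order: 29 E2 4A 56.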